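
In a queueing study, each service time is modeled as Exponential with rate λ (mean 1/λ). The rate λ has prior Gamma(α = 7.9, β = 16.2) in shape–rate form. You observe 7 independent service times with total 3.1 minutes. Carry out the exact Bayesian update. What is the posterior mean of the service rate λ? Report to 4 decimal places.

With a Gamma(shape α, rate β) prior on the exponential rate λ, the posterior after n observations with total T = Σxᵢ is Gamma(α+n, β+T).
Posterior: Gamma(7.9+7, 16.2+3.1) = Gamma(14.9, 19.3).
Posterior mean of λ = α/β = 14.9/19.3 = 0.7720.

0.7720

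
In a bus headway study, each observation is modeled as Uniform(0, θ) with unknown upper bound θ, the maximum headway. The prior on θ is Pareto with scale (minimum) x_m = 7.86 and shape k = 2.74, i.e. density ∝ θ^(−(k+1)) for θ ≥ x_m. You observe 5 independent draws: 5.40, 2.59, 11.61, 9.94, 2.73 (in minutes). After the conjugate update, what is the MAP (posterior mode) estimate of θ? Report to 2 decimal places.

11.61

A Pareto(scale x_m, shape k) prior on the upper bound θ of Uniform(0, θ) is conjugate: posterior is Pareto(max(x_m, max xᵢ), k + n).
Sample maximum = 11.61; prior scale x_m = 7.86 → posterior scale = max = 11.61.
Posterior shape = 2.74 + 5 = 7.74.
The Pareto density is decreasing on [x_m, ∞), so the mode is x_m = 11.61.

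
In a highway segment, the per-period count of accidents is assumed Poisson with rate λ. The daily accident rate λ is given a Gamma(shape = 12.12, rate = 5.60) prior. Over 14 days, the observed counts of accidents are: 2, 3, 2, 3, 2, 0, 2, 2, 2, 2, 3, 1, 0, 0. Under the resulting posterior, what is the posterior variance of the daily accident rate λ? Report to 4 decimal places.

With a Gamma(shape α, rate β) prior, the Poisson likelihood is conjugate: the posterior is Gamma(α + ΣXᵢ, β + n).
Sum of counts S = 24 over n = 14 days.
Posterior: Gamma(α+S, β+n) = Gamma(12.12+24, 5.60+14) = Gamma(36.12, 19.60).
Var = α/β² = 36.12/19.60² = 0.0940.

0.0940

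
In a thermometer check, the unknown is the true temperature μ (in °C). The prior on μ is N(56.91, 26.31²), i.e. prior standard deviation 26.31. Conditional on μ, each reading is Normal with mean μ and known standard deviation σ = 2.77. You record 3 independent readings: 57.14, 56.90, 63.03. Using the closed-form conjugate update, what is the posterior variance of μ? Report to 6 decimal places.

2.548218

For Normal data with known variance σ², a Normal(μ₀, σ₀²) prior on μ is conjugate. Posterior precision = 1/σ₀² + n/σ²; posterior mean is the precision-weighted average of μ₀ and x̄.
σ₀² = 26.31² = 692.2161, σ² = 2.77² = 7.6729; σ² + n·σ₀² = 7.6729 + 3·692.2161 = 2084.3212.
Posterior precision = 1/σ₀² + n/σ² = 1/692.2161 + 3/7.6729 = (σ² + n·σ₀²)/(σ₀²σ²) = 2084.3212/(692.2161·7.6729); posterior variance σₙ² = σ₀²σ²/(σ² + n·σ₀²) = 692.2161·7.6729/2084.3212 = 2.548218.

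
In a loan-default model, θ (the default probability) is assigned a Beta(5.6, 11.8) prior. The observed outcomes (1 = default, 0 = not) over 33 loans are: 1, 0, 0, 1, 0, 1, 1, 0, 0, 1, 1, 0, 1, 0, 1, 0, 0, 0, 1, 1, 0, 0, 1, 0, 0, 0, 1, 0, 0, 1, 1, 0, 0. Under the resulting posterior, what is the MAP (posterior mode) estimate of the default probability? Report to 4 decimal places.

0.3843

The Beta prior is conjugate to a Binomial/Bernoulli likelihood; the update adds successes to α and failures to β.
Posterior: Beta(α+k, β+n−k) = Beta(5.6+14, 11.8+19) = Beta(19.6, 30.8).
Mode of Beta(a,b) for a,b>1 is (a−1)/(a+b−2) = 18.6/48.4 = 0.3843.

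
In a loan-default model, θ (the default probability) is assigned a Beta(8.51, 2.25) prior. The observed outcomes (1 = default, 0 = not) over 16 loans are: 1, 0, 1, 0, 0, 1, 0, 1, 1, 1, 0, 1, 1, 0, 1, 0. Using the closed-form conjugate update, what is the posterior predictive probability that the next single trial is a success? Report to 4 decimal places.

0.6543

The Beta prior is conjugate to a Binomial/Bernoulli likelihood; the update adds successes to α and failures to β.
Posterior: Beta(α+k, β+n−k) = Beta(8.51+9, 2.25+7) = Beta(17.51, 9.25).
For a single future Bernoulli trial, P(success | data) = α/(α+β) = 0.6543.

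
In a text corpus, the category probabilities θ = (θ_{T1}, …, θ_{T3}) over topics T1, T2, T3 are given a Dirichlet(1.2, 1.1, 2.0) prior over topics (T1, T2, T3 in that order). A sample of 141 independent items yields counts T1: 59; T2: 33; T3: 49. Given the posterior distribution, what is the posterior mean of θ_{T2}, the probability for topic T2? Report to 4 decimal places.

The Dirichlet prior is conjugate to the Multinomial likelihood: each posterior αⱼ = prior αⱼ + observed count nⱼ.
Posterior concentration: (60.2, 34.1, 51.0), total = 145.3.
E[θ_{T2}|data] = α_{T2}/Σα = 34.1/145.3 = 0.2347.

0.2347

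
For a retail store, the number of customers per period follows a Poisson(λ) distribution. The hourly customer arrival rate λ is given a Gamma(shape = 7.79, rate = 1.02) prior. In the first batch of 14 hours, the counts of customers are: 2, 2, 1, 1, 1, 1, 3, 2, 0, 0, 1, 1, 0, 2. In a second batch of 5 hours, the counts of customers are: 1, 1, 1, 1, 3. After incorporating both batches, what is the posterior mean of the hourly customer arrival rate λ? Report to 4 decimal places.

1.5879

With a Gamma(shape α, rate β) prior, the Poisson likelihood is conjugate: the posterior is Gamma(α + ΣXᵢ, β + n).
Batch 1: sum of counts S = 17 over n = 14 hours.
After batch 1: Gamma(α+S, β+n) = Gamma(7.79+17, 1.02+14) = Gamma(24.79, 15.02).
Batch 2: sum of counts S = 7 over n = 5 hours.
After batch 2: Gamma(α+S, β+n) = Gamma(24.79+7, 15.02+5) = Gamma(31.79, 20.02).
Posterior mean = α/β = 31.79/20.02 = 1.5879.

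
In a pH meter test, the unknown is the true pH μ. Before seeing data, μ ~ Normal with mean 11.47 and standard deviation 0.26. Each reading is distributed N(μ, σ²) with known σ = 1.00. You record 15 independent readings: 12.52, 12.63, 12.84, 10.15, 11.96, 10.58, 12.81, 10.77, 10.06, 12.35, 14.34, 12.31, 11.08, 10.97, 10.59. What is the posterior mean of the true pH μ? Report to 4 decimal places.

11.6012

For Normal data with known variance σ², a Normal(μ₀, σ₀²) prior on μ is conjugate. Posterior precision = 1/σ₀² + n/σ²; posterior mean is the precision-weighted average of μ₀ and x̄.
Σxᵢ = 12.52 + 12.63 + 12.84 + 10.15 + 11.96 + 10.58 + 12.81 + 10.77 + 10.06 + 12.35 + 14.34 + 12.31 + 11.08 + 10.97 + 10.59 = 175.96, so n·x̄ = 175.96.
σ₀² = 0.26² = 0.0676, σ² = 1.00² = 1; σ² + n·σ₀² = 1 + 15·0.0676 = 2.014.
Posterior mean = (μ₀/σ₀² + n·x̄/σ²)/(1/σ₀² + n/σ²) = (σ²·μ₀ + σ₀²·n·x̄)/(σ² + n·σ₀²) = (1·11.47 + 0.0676·175.96)/2.014 = 23.364896/2.014 = 11.6012.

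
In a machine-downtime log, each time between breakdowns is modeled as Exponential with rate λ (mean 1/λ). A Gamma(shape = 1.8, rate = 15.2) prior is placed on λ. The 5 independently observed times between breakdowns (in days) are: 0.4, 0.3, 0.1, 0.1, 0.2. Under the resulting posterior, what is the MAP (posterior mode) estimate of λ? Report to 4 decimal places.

With a Gamma(shape α, rate β) prior on the exponential rate λ, the posterior after n observations with total T = Σxᵢ is Gamma(α+n, β+T).
Sum of observations T = 1.1 days; n = 5.
Posterior: Gamma(1.8+5, 15.2+1.1) = Gamma(6.8, 16.3).
Mode = (α−1)/β = 0.3558.

0.3558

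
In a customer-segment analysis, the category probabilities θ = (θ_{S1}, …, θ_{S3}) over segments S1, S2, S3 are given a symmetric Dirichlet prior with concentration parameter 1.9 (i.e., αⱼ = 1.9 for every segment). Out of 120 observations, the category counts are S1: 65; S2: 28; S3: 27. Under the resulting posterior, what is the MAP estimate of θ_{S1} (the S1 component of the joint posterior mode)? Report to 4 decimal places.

0.5371

The Dirichlet prior is conjugate to the Multinomial likelihood: each posterior αⱼ = prior αⱼ + observed count nⱼ.
Posterior concentration: (66.9, 29.9, 28.9), total = 125.7.
Joint mode component: (α_{S1}−1)/(Σα−K) = 65.9/122.7 = 0.5371.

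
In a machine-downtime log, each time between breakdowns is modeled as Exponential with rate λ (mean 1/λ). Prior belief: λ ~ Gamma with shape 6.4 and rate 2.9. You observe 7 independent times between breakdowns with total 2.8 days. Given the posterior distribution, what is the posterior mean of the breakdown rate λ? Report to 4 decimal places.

With a Gamma(shape α, rate β) prior on the exponential rate λ, the posterior after n observations with total T = Σxᵢ is Gamma(α+n, β+T).
Posterior: Gamma(6.4+7, 2.9+2.8) = Gamma(13.4, 5.7).
Posterior mean of λ = α/β = 13.4/5.7 = 2.3509.

2.3509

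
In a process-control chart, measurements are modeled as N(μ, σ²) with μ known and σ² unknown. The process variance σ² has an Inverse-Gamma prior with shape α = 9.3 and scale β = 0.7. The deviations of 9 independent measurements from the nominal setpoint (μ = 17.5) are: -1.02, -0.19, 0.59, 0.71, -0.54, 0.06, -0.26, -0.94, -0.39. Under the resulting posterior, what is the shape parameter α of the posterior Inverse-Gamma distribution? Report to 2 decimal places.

13.80

With known mean μ and an Inverse-Gamma(α, β) prior on σ², the Normal likelihood is conjugate: posterior is Inv-Gamma(α + n/2, β + Σ(xᵢ−μ)²/2).
Σ(xᵢ−μ)² = (-1.02)² + (-0.19)² + (0.59)² + (0.71)² + (-0.54)² + (0.06)² + (-0.26)² + (-0.94)² + (-0.39)² = 3.3272.
Posterior: Inv-Gamma(9.3 + 9/2, 0.7 + 3.3272/2) = Inv-Gamma(13.80, 2.36360).
Posterior α = 13.80.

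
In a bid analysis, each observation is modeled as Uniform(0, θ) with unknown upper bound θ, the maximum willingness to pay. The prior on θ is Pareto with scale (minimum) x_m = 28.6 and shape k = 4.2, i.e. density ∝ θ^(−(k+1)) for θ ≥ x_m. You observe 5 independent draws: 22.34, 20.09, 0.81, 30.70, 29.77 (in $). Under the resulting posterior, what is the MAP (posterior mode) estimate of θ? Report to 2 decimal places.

30.70

A Pareto(scale x_m, shape k) prior on the upper bound θ of Uniform(0, θ) is conjugate: posterior is Pareto(max(x_m, max xᵢ), k + n).
Sample maximum = 30.70; prior scale x_m = 28.6 → posterior scale = max = 30.70.
Posterior shape = 4.2 + 5 = 9.2.
The Pareto density is decreasing on [x_m, ∞), so the mode is x_m = 30.70.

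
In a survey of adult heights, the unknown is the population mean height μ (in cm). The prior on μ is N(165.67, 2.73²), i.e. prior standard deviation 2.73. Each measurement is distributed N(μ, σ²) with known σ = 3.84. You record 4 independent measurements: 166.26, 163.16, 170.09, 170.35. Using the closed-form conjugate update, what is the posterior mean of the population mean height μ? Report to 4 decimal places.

166.8710

For Normal data with known variance σ², a Normal(μ₀, σ₀²) prior on μ is conjugate. Posterior precision = 1/σ₀² + n/σ²; posterior mean is the precision-weighted average of μ₀ and x̄.
Σxᵢ = 166.26 + 163.16 + 170.09 + 170.35 = 669.86, so n·x̄ = 669.86.
σ₀² = 2.73² = 7.4529, σ² = 3.84² = 14.7456; σ² + n·σ₀² = 14.7456 + 4·7.4529 = 44.5572.
Posterior mean = (μ₀/σ₀² + n·x̄/σ²)/(1/σ₀² + n/σ²) = (σ²·μ₀ + σ₀²·n·x̄)/(σ² + n·σ₀²) = (14.7456·165.67 + 7.4529·669.86)/44.5572 = 7435.303146/44.5572 = 166.8710.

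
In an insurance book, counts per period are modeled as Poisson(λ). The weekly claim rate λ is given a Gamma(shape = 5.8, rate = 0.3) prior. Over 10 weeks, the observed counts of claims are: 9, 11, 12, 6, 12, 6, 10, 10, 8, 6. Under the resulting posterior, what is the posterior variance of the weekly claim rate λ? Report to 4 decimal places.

With a Gamma(shape α, rate β) prior, the Poisson likelihood is conjugate: the posterior is Gamma(α + ΣXᵢ, β + n).
Sum of counts S = 90 over n = 10 weeks.
Posterior: Gamma(α+S, β+n) = Gamma(5.8+90, 0.3+10) = Gamma(95.8, 10.3).
Var = α/β² = 95.8/10.3² = 0.9030.

0.9030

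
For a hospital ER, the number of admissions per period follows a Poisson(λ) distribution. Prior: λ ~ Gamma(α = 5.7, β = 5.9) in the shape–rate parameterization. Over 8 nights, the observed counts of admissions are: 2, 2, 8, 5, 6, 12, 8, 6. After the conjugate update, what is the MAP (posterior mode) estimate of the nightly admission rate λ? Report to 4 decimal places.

With a Gamma(shape α, rate β) prior, the Poisson likelihood is conjugate: the posterior is Gamma(α + ΣXᵢ, β + n).
Sum of counts S = 49 over n = 8 nights.
Posterior: Gamma(α+S, β+n) = Gamma(5.7+49, 5.9+8) = Gamma(54.7, 13.9).
Mode of Gamma(α,β) for α≥1 is (α−1)/β = 53.7/13.9 = 3.8633.

3.8633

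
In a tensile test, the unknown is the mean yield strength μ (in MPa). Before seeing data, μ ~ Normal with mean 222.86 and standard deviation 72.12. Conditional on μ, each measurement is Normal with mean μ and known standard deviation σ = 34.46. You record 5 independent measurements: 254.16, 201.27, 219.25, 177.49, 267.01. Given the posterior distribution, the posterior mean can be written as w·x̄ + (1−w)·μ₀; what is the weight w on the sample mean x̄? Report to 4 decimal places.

0.9563

For Normal data with known variance σ², a Normal(μ₀, σ₀²) prior on μ is conjugate. Posterior precision = 1/σ₀² + n/σ²; posterior mean is the precision-weighted average of μ₀ and x̄.
σ₀² = 72.12² = 5201.2944, σ² = 34.46² = 1187.4916. Prior precision 1/σ₀² = 1/5201.2944; data precision n/σ² = 5/1187.4916.
w = (n/σ²)/(1/σ₀² + n/σ²) = n·σ₀²/(σ² + n·σ₀²) = 5·5201.2944/(1187.4916 + 5·5201.2944) = 26006.472/27193.9636 = 0.9563.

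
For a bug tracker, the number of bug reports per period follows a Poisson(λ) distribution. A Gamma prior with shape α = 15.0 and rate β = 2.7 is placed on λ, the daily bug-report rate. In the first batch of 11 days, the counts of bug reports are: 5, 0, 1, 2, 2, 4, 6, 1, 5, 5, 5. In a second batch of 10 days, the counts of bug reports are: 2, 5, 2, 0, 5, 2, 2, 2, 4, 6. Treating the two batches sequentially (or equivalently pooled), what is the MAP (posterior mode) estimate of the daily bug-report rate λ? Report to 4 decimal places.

With a Gamma(shape α, rate β) prior, the Poisson likelihood is conjugate: the posterior is Gamma(α + ΣXᵢ, β + n).
Batch 1: sum of counts S = 36 over n = 11 days.
After batch 1: Gamma(α+S, β+n) = Gamma(15.0+36, 2.7+11) = Gamma(51.0, 13.7).
Batch 2: sum of counts S = 30 over n = 10 days.
After batch 2: Gamma(α+S, β+n) = Gamma(51.0+30, 13.7+10) = Gamma(81.0, 23.7).
Mode of Gamma(α,β) for α≥1 is (α−1)/β = 80.0/23.7 = 3.3755.

3.3755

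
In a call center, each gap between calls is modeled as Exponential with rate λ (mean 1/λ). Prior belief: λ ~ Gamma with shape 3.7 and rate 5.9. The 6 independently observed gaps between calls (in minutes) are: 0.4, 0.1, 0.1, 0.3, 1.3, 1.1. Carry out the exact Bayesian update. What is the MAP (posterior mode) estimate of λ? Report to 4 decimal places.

With a Gamma(shape α, rate β) prior on the exponential rate λ, the posterior after n observations with total T = Σxᵢ is Gamma(α+n, β+T).
Sum of observations T = 3.3 minutes; n = 6.
Posterior: Gamma(3.7+6, 5.9+3.3) = Gamma(9.7, 9.2).
Mode = (α−1)/β = 0.9457.

0.9457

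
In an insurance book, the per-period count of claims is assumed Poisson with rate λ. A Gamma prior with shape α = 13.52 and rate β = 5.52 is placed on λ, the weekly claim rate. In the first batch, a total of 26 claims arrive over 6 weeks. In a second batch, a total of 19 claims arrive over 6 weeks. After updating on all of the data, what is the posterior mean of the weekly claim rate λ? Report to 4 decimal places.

With a Gamma(shape α, rate β) prior, the Poisson likelihood is conjugate: the posterior is Gamma(α + ΣXᵢ, β + n).
After batch 1: Gamma(α+S, β+n) = Gamma(13.52+26, 5.52+6) = Gamma(39.52, 11.52).
After batch 2: Gamma(α+S, β+n) = Gamma(39.52+19, 11.52+6) = Gamma(58.52, 17.52).
Posterior mean = α/β = 58.52/17.52 = 3.3402.

3.3402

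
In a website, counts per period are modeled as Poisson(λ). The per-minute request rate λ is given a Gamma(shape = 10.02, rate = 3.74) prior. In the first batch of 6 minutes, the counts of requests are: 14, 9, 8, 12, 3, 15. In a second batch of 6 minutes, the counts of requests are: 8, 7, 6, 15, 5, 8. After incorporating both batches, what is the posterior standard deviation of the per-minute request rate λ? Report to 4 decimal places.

With a Gamma(shape α, rate β) prior, the Poisson likelihood is conjugate: the posterior is Gamma(α + ΣXᵢ, β + n).
Batch 1: sum of counts S = 61 over n = 6 minutes.
After batch 1: Gamma(α+S, β+n) = Gamma(10.02+61, 3.74+6) = Gamma(71.02, 9.74).
Batch 2: sum of counts S = 49 over n = 6 minutes.
After batch 2: Gamma(α+S, β+n) = Gamma(71.02+49, 9.74+6) = Gamma(120.02, 15.74).
SD = √α/β = √120.02/15.74 = 0.6960.

0.6960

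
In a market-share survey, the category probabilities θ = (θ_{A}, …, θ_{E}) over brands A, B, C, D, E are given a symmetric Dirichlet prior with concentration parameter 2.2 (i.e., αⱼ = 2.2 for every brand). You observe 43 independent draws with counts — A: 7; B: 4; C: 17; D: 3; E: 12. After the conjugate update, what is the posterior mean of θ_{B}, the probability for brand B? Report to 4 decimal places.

0.1148

The Dirichlet prior is conjugate to the Multinomial likelihood: each posterior αⱼ = prior αⱼ + observed count nⱼ.
Posterior concentration: (9.2, 6.2, 19.2, 5.2, 14.2), total = 54.0.
E[θ_{B}|data] = α_{B}/Σα = 6.2/54.0 = 0.1148.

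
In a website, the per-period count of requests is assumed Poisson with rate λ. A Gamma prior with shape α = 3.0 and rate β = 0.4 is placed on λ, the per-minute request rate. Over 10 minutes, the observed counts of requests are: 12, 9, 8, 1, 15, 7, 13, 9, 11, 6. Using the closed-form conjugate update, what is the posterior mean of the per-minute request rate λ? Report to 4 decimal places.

9.0385

With a Gamma(shape α, rate β) prior, the Poisson likelihood is conjugate: the posterior is Gamma(α + ΣXᵢ, β + n).
Sum of counts S = 91 over n = 10 minutes.
Posterior: Gamma(α+S, β+n) = Gamma(3.0+91, 0.4+10) = Gamma(94.0, 10.4).
Posterior mean = α/β = 94.0/10.4 = 9.0385.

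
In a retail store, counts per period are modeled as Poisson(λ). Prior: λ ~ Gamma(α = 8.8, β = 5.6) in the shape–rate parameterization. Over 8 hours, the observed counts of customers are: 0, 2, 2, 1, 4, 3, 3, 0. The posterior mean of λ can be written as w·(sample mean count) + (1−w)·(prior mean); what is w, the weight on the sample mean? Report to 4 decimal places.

With a Gamma(shape α, rate β) prior, the Poisson likelihood is conjugate: the posterior is Gamma(α + ΣXᵢ, β + n).
Posterior mean = (α₀+S)/(β₀+n) = [n/(β₀+n)]·(S/n) + [β₀/(β₀+n)]·(α₀/β₀), so only n and β₀ enter the weight.
Weight on data w = n/(β₀+n) = 8/(5.6+8) = 8/13.6 = 0.5882.

0.5882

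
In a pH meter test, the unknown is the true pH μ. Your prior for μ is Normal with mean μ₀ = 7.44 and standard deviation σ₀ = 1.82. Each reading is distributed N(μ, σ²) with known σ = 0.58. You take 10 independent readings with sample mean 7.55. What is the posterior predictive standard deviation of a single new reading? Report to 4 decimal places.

0.6080

For Normal data with known variance σ², a Normal(μ₀, σ₀²) prior on μ is conjugate. Posterior precision = 1/σ₀² + n/σ²; posterior mean is the precision-weighted average of μ₀ and x̄.
σ₀² = 1.82² = 3.3124, σ² = 0.58² = 0.3364; σ² + n·σ₀² = 0.3364 + 10·3.3124 = 33.4604.
Posterior precision = 1/σ₀² + n/σ² = 1/3.3124 + 10/0.3364 = (σ² + n·σ₀²)/(σ₀²σ²) = 33.4604/(3.3124·0.3364); posterior variance σₙ² = σ₀²σ²/(σ² + n·σ₀²) = 3.3124·0.3364/33.4604 = 0.033302.
Predictive variance for one new observation = σₙ² + σ² = 3.3124·0.3364/33.4604 + 0.3364 = σ²·(σ₀² + 33.4604)/33.4604 = 0.3364·36.7728/33.4604 = 0.369702; SD = √(0.3364·36.7728/33.4604) = 0.6080.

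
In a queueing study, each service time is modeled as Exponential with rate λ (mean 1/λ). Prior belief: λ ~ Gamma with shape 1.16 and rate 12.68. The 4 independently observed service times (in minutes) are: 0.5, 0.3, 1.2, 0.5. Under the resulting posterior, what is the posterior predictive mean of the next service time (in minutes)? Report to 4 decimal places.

3.6490

With a Gamma(shape α, rate β) prior on the exponential rate λ, the posterior after n observations with total T = Σxᵢ is Gamma(α+n, β+T).
Sum of observations T = 2.5 minutes; n = 4.
Posterior: Gamma(1.16+4, 12.68+2.5) = Gamma(5.16, 15.18).
The predictive distribution for the next observation is Lomax; its mean is β/(α−1) = 15.18/4.16 = 3.6490.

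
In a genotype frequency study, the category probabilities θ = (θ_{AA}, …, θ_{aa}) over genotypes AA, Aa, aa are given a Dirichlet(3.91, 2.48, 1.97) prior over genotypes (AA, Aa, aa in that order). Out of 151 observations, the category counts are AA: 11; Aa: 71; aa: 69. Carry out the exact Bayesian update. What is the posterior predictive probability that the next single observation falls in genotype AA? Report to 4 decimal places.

The Dirichlet prior is conjugate to the Multinomial likelihood: each posterior αⱼ = prior αⱼ + observed count nⱼ.
Posterior concentration: (14.91, 73.48, 70.97), total = 159.36.
P(next = AA | data) = α_{AA}/Σα = 0.0936.

0.0936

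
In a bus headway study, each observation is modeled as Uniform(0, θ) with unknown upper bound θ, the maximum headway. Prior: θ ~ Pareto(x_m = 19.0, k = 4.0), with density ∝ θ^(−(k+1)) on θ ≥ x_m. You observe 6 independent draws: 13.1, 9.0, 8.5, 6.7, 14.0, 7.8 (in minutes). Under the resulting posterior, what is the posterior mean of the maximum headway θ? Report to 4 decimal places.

A Pareto(scale x_m, shape k) prior on the upper bound θ of Uniform(0, θ) is conjugate: posterior is Pareto(max(x_m, max xᵢ), k + n).
Sample maximum = 14.0; prior scale x_m = 19.0 → posterior scale = max = 19.0.
Posterior shape = 4.0 + 6 = 10.0.
E[θ|data] = k·x_m/(k−1) = 10.0·19.0/9.0 = 21.1111.

21.1111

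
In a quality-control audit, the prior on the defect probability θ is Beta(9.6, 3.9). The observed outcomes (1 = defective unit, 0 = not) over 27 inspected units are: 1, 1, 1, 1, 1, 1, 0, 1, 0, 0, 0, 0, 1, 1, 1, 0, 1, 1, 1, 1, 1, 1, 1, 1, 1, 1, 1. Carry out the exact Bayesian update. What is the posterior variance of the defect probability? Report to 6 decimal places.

The Beta prior is conjugate to a Binomial/Bernoulli likelihood; the update adds successes to α and failures to β.
Posterior: Beta(α+k, β+n−k) = Beta(9.6+21, 3.9+6) = Beta(30.6, 9.9).
Var = αβ/((α+β)²(α+β+1)) = 30.6·9.9/(40.5²·41.5) = 0.004450.

0.004450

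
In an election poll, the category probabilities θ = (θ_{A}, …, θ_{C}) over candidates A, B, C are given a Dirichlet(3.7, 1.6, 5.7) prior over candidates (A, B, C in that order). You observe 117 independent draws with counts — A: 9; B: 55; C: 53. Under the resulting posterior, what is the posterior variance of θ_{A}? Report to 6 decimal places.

0.000693

The Dirichlet prior is conjugate to the Multinomial likelihood: each posterior αⱼ = prior αⱼ + observed count nⱼ.
Posterior concentration: (12.7, 56.6, 58.7), total = 128.0.
Var[θ_j] = α_j(Σα−α_j)/((Σα)²(Σα+1)) = 12.7·115.3/(128.0²·129.0) = 0.000693.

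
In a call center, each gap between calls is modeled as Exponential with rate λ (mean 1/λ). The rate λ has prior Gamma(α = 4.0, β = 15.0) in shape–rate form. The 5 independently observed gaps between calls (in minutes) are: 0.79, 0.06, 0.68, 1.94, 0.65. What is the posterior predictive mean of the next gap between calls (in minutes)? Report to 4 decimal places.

With a Gamma(shape α, rate β) prior on the exponential rate λ, the posterior after n observations with total T = Σxᵢ is Gamma(α+n, β+T).
Sum of observations T = 4.12 minutes; n = 5.
Posterior: Gamma(4.0+5, 15.0+4.12) = Gamma(9.0, 19.12).
The predictive distribution for the next observation is Lomax; its mean is β/(α−1) = 19.12/8.0 = 2.3900.

2.3900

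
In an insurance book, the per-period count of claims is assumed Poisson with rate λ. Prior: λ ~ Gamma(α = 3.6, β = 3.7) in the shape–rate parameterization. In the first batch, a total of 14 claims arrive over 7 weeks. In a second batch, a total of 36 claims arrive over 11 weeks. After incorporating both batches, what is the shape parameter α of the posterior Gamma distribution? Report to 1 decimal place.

53.6

With a Gamma(shape α, rate β) prior, the Poisson likelihood is conjugate: the posterior is Gamma(α + ΣXᵢ, β + n).
After batch 1: Gamma(α+S, β+n) = Gamma(3.6+14, 3.7+7) = Gamma(17.6, 10.7).
After batch 2: Gamma(α+S, β+n) = Gamma(17.6+36, 10.7+11) = Gamma(53.6, 21.7).
Posterior α = 53.6.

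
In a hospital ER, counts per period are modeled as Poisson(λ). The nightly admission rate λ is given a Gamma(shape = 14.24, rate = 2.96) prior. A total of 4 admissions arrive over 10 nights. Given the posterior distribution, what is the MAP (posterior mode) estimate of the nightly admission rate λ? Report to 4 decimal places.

1.3302

With a Gamma(shape α, rate β) prior, the Poisson likelihood is conjugate: the posterior is Gamma(α + ΣXᵢ, β + n).
Posterior: Gamma(α+S, β+n) = Gamma(14.24+4, 2.96+10) = Gamma(18.24, 12.96).
Mode of Gamma(α,β) for α≥1 is (α−1)/β = 17.24/12.96 = 1.3302.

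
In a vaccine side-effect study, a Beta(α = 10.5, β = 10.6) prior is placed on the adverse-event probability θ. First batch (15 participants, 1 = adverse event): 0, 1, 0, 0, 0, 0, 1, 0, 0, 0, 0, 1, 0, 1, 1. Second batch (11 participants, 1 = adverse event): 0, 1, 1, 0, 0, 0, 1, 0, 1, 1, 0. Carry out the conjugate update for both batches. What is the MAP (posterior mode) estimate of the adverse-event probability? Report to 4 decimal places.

0.4324

The Beta prior is conjugate to a Binomial/Bernoulli likelihood; the update adds successes to α and failures to β.
After batch 1: Beta(10.5+5, 10.6+10) = Beta(15.5, 20.6).
After batch 2: Beta(15.5+5, 20.6+6) = Beta(20.5, 26.6).
Mode of Beta(a,b) for a,b>1 is (a−1)/(a+b−2) = 19.5/45.1 = 0.4324.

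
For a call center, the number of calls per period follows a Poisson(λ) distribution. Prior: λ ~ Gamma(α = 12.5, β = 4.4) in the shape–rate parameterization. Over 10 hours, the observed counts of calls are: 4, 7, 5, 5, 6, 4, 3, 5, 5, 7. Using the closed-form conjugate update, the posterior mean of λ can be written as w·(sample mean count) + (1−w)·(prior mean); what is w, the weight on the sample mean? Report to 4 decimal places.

0.6944

With a Gamma(shape α, rate β) prior, the Poisson likelihood is conjugate: the posterior is Gamma(α + ΣXᵢ, β + n).
Posterior mean = (α₀+S)/(β₀+n) = [n/(β₀+n)]·(S/n) + [β₀/(β₀+n)]·(α₀/β₀), so only n and β₀ enter the weight.
Weight on data w = n/(β₀+n) = 10/(4.4+10) = 10/14.4 = 0.6944.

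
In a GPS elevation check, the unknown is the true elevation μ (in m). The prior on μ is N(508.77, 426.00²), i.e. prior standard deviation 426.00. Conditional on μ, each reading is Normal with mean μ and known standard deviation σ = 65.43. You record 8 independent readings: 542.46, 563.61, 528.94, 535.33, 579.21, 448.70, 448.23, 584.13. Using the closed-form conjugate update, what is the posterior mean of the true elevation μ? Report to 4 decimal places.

528.7673

For Normal data with known variance σ², a Normal(μ₀, σ₀²) prior on μ is conjugate. Posterior precision = 1/σ₀² + n/σ²; posterior mean is the precision-weighted average of μ₀ and x̄.
Σxᵢ = 542.46 + 563.61 + 528.94 + 535.33 + 579.21 + 448.70 + 448.23 + 584.13 = 4230.61, so n·x̄ = 4230.61.
σ₀² = 426.00² = 181476, σ² = 65.43² = 4281.0849; σ² + n·σ₀² = 4281.0849 + 8·181476 = 1456089.0849.
Posterior mean = (μ₀/σ₀² + n·x̄/σ²)/(1/σ₀² + n/σ²) = (σ²·μ₀ + σ₀²·n·x̄)/(σ² + n·σ₀²) = (4281.0849·508.77 + 181476·4230.61)/1456089.0849 = 769932267.924573/1456089.0849 = 528.7673.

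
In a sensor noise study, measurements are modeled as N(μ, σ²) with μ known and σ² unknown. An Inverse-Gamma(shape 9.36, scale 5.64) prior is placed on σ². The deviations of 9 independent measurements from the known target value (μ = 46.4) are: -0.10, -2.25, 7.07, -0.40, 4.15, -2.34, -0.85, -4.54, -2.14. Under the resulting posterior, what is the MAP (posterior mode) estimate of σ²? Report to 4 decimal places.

3.8731

With known mean μ and an Inverse-Gamma(α, β) prior on σ², the Normal likelihood is conjugate: posterior is Inv-Gamma(α + n/2, β + Σ(xᵢ−μ)²/2).
Σ(xᵢ−μ)² = (-0.10)² + (-2.25)² + (7.07)² + (-0.40)² + (4.15)² + (-2.34)² + (-0.85)² + (-4.54)² + (-2.14)² = 103.8292.
Posterior: Inv-Gamma(9.36 + 9/2, 5.64 + 103.8292/2) = Inv-Gamma(13.86, 57.55460).
Mode = β/(α+1) = 57.55460/14.86 = 3.8731.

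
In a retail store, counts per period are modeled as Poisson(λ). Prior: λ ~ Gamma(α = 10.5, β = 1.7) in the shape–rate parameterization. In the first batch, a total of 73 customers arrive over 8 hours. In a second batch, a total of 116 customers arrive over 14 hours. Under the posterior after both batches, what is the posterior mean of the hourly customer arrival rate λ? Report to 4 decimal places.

With a Gamma(shape α, rate β) prior, the Poisson likelihood is conjugate: the posterior is Gamma(α + ΣXᵢ, β + n).
After batch 1: Gamma(α+S, β+n) = Gamma(10.5+73, 1.7+8) = Gamma(83.5, 9.7).
After batch 2: Gamma(α+S, β+n) = Gamma(83.5+116, 9.7+14) = Gamma(199.5, 23.7).
Posterior mean = α/β = 199.5/23.7 = 8.4177.

8.4177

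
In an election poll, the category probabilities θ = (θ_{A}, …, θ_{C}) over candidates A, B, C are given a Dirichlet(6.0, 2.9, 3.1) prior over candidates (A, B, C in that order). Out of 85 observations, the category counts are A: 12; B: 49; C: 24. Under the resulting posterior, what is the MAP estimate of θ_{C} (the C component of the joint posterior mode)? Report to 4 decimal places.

0.2777

The Dirichlet prior is conjugate to the Multinomial likelihood: each posterior αⱼ = prior αⱼ + observed count nⱼ.
Posterior concentration: (18.0, 51.9, 27.1), total = 97.0.
Joint mode component: (α_{C}−1)/(Σα−K) = 26.1/94.0 = 0.2777.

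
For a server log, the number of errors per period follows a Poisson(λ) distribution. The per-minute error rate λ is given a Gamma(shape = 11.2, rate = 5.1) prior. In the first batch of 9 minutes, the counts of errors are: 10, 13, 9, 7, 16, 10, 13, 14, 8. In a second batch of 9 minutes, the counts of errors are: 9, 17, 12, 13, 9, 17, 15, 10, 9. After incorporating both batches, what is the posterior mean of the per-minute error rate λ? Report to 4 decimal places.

9.6190

With a Gamma(shape α, rate β) prior, the Poisson likelihood is conjugate: the posterior is Gamma(α + ΣXᵢ, β + n).
Batch 1: sum of counts S = 100 over n = 9 minutes.
After batch 1: Gamma(α+S, β+n) = Gamma(11.2+100, 5.1+9) = Gamma(111.2, 14.1).
Batch 2: sum of counts S = 111 over n = 9 minutes.
After batch 2: Gamma(α+S, β+n) = Gamma(111.2+111, 14.1+9) = Gamma(222.2, 23.1).
Posterior mean = α/β = 222.2/23.1 = 9.6190.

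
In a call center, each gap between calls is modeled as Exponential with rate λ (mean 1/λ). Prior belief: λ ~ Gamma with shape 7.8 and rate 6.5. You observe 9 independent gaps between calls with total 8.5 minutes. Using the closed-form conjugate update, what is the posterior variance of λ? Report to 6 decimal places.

With a Gamma(shape α, rate β) prior on the exponential rate λ, the posterior after n observations with total T = Σxᵢ is Gamma(α+n, β+T).
Posterior: Gamma(7.8+9, 6.5+8.5) = Gamma(16.8, 15.0).
Var = α/β² = 0.074667.

0.074667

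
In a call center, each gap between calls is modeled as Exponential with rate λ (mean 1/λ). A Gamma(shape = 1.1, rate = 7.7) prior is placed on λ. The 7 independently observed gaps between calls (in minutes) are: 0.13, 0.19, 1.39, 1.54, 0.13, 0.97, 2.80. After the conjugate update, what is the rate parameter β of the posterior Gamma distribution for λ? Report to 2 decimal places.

With a Gamma(shape α, rate β) prior on the exponential rate λ, the posterior after n observations with total T = Σxᵢ is Gamma(α+n, β+T).
Sum of observations T = 7.15 minutes; n = 7.
Posterior: Gamma(1.1+7, 7.7+7.15) = Gamma(8.1, 14.85).
Posterior β = 14.85.

14.85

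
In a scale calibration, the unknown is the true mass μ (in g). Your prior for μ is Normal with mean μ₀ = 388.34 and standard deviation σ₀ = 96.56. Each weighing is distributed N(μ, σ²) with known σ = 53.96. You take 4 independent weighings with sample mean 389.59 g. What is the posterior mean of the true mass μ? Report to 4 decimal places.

389.4995

For Normal data with known variance σ², a Normal(μ₀, σ₀²) prior on μ is conjugate. Posterior precision = 1/σ₀² + n/σ²; posterior mean is the precision-weighted average of μ₀ and x̄.
n·x̄ = 4·389.59 = 1558.36.
σ₀² = 96.56² = 9323.8336, σ² = 53.96² = 2911.6816; σ² + n·σ₀² = 2911.6816 + 4·9323.8336 = 40207.016.
Posterior mean = (μ₀/σ₀² + n·x̄/σ²)/(1/σ₀² + n/σ²) = (σ²·μ₀ + σ₀²·n·x̄)/(σ² + n·σ₀²) = (2911.6816·388.34 + 9323.8336·1558.36)/40207.016 = 15660611.76144/40207.016 = 389.4995.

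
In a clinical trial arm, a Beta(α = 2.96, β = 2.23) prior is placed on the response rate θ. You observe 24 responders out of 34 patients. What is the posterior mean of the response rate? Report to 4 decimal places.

0.6879

The Beta prior is conjugate to a Binomial/Bernoulli likelihood; the update adds successes to α and failures to β.
Posterior: Beta(α+k, β+n−k) = Beta(2.96+24, 2.23+10) = Beta(26.96, 12.23).
Posterior mean = α/(α+β) = 26.96/39.19 = 0.6879.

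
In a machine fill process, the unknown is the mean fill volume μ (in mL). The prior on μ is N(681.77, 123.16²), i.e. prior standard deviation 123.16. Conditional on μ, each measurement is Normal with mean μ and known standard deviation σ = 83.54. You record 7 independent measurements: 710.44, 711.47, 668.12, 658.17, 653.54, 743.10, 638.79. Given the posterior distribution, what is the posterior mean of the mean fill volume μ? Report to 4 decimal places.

683.2767

For Normal data with known variance σ², a Normal(μ₀, σ₀²) prior on μ is conjugate. Posterior precision = 1/σ₀² + n/σ²; posterior mean is the precision-weighted average of μ₀ and x̄.
Σxᵢ = 710.44 + 711.47 + 668.12 + 658.17 + 653.54 + 743.10 + 638.79 = 4783.63, so n·x̄ = 4783.63.
σ₀² = 123.16² = 15168.3856, σ² = 83.54² = 6978.9316; σ² + n·σ₀² = 6978.9316 + 7·15168.3856 = 113157.6308.
Posterior mean = (μ₀/σ₀² + n·x̄/σ²)/(1/σ₀² + n/σ²) = (σ²·μ₀ + σ₀²·n·x̄)/(σ² + n·σ₀²) = (6978.9316·681.77 + 15168.3856·4783.63)/113157.6308 = 77317970.60466/113157.6308 = 683.2767.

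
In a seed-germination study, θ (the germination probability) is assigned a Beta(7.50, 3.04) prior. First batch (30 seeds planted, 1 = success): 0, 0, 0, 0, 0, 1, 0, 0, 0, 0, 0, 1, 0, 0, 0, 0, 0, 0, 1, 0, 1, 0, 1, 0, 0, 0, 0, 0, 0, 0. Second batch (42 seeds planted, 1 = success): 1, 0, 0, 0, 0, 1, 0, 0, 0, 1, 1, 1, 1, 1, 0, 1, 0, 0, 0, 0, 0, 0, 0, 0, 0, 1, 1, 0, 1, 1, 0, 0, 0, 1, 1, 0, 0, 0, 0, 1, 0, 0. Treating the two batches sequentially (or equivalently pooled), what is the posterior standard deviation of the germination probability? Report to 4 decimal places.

0.0516

The Beta prior is conjugate to a Binomial/Bernoulli likelihood; the update adds successes to α and failures to β.
After batch 1: Beta(7.50+5, 3.04+25) = Beta(12.50, 28.04).
After batch 2: Beta(12.50+15, 28.04+27) = Beta(27.50, 55.04).
Var = αβ/((α+β)²(α+β+1)) = 27.50·55.04/(82.54²·83.54) = 0.00265942; SD = √0.00265942 = 0.0516.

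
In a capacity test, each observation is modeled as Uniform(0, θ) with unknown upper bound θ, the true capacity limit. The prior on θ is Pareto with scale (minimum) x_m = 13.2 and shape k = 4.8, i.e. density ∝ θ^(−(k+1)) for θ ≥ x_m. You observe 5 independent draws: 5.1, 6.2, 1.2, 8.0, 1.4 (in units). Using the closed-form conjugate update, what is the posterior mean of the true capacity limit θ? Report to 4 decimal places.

A Pareto(scale x_m, shape k) prior on the upper bound θ of Uniform(0, θ) is conjugate: posterior is Pareto(max(x_m, max xᵢ), k + n).
Sample maximum = 8.0; prior scale x_m = 13.2 → posterior scale = max = 13.2.
Posterior shape = 4.8 + 5 = 9.8.
E[θ|data] = k·x_m/(k−1) = 9.8·13.2/8.8 = 14.7000.

14.7000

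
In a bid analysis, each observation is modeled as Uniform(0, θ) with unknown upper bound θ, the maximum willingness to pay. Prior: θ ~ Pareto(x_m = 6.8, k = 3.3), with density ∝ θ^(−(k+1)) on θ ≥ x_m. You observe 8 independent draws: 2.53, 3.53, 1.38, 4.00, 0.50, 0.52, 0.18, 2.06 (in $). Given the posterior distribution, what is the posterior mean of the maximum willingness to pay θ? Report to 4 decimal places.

A Pareto(scale x_m, shape k) prior on the upper bound θ of Uniform(0, θ) is conjugate: posterior is Pareto(max(x_m, max xᵢ), k + n).
Sample maximum = 4.00; prior scale x_m = 6.8 → posterior scale = max = 6.80.
Posterior shape = 3.3 + 8 = 11.3.
E[θ|data] = k·x_m/(k−1) = 11.3·6.80/10.3 = 7.4602.

7.4602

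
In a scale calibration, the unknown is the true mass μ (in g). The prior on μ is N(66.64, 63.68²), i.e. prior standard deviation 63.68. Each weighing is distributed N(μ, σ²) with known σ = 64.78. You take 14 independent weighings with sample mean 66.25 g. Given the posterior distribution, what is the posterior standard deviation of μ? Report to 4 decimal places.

16.7067

For Normal data with known variance σ², a Normal(μ₀, σ₀²) prior on μ is conjugate. Posterior precision = 1/σ₀² + n/σ²; posterior mean is the precision-weighted average of μ₀ and x̄.
σ₀² = 63.68² = 4055.1424, σ² = 64.78² = 4196.4484; σ² + n·σ₀² = 4196.4484 + 14·4055.1424 = 60968.442.
Posterior precision = 1/σ₀² + n/σ² = 1/4055.1424 + 14/4196.4484 = (σ² + n·σ₀²)/(σ₀²σ²) = 60968.442/(4055.1424·4196.4484); posterior variance σₙ² = σ₀²σ²/(σ² + n·σ₀²) = 4055.1424·4196.4484/60968.442 = 279.114822.
Posterior SD = √σₙ² = √(4055.1424·4196.4484/60968.442) = 16.7067.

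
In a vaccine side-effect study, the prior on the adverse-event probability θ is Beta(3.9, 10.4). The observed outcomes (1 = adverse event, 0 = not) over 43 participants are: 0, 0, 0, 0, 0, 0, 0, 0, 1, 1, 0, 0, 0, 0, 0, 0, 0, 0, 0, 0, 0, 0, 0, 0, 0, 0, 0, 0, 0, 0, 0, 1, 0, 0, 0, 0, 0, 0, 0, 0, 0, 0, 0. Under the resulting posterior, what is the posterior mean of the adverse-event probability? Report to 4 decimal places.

0.1204

The Beta prior is conjugate to a Binomial/Bernoulli likelihood; the update adds successes to α and failures to β.
Posterior: Beta(α+k, β+n−k) = Beta(3.9+3, 10.4+40) = Beta(6.9, 50.4).
Posterior mean = α/(α+β) = 6.9/57.3 = 0.1204.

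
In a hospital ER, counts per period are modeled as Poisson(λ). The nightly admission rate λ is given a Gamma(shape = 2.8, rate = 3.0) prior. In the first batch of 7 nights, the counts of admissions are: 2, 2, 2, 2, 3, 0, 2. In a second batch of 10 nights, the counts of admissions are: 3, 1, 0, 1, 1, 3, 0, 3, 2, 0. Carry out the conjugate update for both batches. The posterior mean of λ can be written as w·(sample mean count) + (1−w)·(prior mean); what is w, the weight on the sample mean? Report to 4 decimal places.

With a Gamma(shape α, rate β) prior, the Poisson likelihood is conjugate: the posterior is Gamma(α + ΣXᵢ, β + n).
Total number of nights: n = 7 + 10 = 17.
Posterior mean = (α₀+S)/(β₀+n) = [n/(β₀+n)]·(S/n) + [β₀/(β₀+n)]·(α₀/β₀), so only n and β₀ enter the weight.
Weight on data w = n/(β₀+n) = 17/(3.0+17) = 17/20.0 = 0.8500.

0.8500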